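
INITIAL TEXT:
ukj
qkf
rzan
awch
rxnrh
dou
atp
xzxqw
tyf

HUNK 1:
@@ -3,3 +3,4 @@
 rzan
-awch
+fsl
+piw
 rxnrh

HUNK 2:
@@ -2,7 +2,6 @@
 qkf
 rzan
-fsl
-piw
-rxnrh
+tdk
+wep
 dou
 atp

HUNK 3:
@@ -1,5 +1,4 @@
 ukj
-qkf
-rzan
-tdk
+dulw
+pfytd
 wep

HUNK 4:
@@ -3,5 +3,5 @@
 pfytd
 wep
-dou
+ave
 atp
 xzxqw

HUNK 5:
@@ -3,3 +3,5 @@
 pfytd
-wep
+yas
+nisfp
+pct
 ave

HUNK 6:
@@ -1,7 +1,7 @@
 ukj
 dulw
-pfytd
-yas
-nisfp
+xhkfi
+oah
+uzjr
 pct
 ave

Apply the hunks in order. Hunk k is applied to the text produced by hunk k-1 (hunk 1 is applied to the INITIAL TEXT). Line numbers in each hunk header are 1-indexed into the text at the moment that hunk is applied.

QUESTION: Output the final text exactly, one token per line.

Answer: ukj
dulw
xhkfi
oah
uzjr
pct
ave
atp
xzxqw
tyf

Derivation:
Hunk 1: at line 3 remove [awch] add [fsl,piw] -> 10 lines: ukj qkf rzan fsl piw rxnrh dou atp xzxqw tyf
Hunk 2: at line 2 remove [fsl,piw,rxnrh] add [tdk,wep] -> 9 lines: ukj qkf rzan tdk wep dou atp xzxqw tyf
Hunk 3: at line 1 remove [qkf,rzan,tdk] add [dulw,pfytd] -> 8 lines: ukj dulw pfytd wep dou atp xzxqw tyf
Hunk 4: at line 3 remove [dou] add [ave] -> 8 lines: ukj dulw pfytd wep ave atp xzxqw tyf
Hunk 5: at line 3 remove [wep] add [yas,nisfp,pct] -> 10 lines: ukj dulw pfytd yas nisfp pct ave atp xzxqw tyf
Hunk 6: at line 1 remove [pfytd,yas,nisfp] add [xhkfi,oah,uzjr] -> 10 lines: ukj dulw xhkfi oah uzjr pct ave atp xzxqw tyf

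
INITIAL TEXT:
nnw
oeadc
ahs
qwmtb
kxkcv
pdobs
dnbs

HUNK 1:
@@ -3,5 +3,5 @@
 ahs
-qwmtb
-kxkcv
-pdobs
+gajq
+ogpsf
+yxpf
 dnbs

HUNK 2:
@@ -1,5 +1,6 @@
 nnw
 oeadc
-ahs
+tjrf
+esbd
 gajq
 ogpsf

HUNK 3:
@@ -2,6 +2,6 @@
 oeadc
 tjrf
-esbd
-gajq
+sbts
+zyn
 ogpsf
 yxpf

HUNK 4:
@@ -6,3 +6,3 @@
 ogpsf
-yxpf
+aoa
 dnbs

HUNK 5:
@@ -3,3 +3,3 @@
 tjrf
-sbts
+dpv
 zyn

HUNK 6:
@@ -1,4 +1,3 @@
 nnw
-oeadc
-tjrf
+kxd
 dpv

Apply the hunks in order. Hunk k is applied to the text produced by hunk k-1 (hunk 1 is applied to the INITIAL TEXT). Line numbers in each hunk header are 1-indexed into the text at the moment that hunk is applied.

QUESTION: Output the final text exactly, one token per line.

Answer: nnw
kxd
dpv
zyn
ogpsf
aoa
dnbs

Derivation:
Hunk 1: at line 3 remove [qwmtb,kxkcv,pdobs] add [gajq,ogpsf,yxpf] -> 7 lines: nnw oeadc ahs gajq ogpsf yxpf dnbs
Hunk 2: at line 1 remove [ahs] add [tjrf,esbd] -> 8 lines: nnw oeadc tjrf esbd gajq ogpsf yxpf dnbs
Hunk 3: at line 2 remove [esbd,gajq] add [sbts,zyn] -> 8 lines: nnw oeadc tjrf sbts zyn ogpsf yxpf dnbs
Hunk 4: at line 6 remove [yxpf] add [aoa] -> 8 lines: nnw oeadc tjrf sbts zyn ogpsf aoa dnbs
Hunk 5: at line 3 remove [sbts] add [dpv] -> 8 lines: nnw oeadc tjrf dpv zyn ogpsf aoa dnbs
Hunk 6: at line 1 remove [oeadc,tjrf] add [kxd] -> 7 lines: nnw kxd dpv zyn ogpsf aoa dnbs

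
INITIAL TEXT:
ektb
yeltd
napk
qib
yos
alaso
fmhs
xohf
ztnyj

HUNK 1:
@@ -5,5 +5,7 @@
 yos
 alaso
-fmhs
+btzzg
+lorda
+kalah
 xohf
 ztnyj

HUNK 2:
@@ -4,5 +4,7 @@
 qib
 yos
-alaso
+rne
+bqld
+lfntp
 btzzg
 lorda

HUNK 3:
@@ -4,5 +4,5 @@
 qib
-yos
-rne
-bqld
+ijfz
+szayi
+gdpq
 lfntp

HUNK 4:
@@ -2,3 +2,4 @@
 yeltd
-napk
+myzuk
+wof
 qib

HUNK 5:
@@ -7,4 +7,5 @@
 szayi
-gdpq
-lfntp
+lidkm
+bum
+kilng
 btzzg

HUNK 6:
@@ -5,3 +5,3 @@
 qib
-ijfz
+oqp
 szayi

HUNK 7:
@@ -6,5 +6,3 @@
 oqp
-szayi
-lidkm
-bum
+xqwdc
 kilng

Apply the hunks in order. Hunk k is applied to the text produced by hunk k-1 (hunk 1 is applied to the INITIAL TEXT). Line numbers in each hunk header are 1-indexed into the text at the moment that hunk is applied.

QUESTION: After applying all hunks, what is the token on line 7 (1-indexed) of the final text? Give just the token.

Hunk 1: at line 5 remove [fmhs] add [btzzg,lorda,kalah] -> 11 lines: ektb yeltd napk qib yos alaso btzzg lorda kalah xohf ztnyj
Hunk 2: at line 4 remove [alaso] add [rne,bqld,lfntp] -> 13 lines: ektb yeltd napk qib yos rne bqld lfntp btzzg lorda kalah xohf ztnyj
Hunk 3: at line 4 remove [yos,rne,bqld] add [ijfz,szayi,gdpq] -> 13 lines: ektb yeltd napk qib ijfz szayi gdpq lfntp btzzg lorda kalah xohf ztnyj
Hunk 4: at line 2 remove [napk] add [myzuk,wof] -> 14 lines: ektb yeltd myzuk wof qib ijfz szayi gdpq lfntp btzzg lorda kalah xohf ztnyj
Hunk 5: at line 7 remove [gdpq,lfntp] add [lidkm,bum,kilng] -> 15 lines: ektb yeltd myzuk wof qib ijfz szayi lidkm bum kilng btzzg lorda kalah xohf ztnyj
Hunk 6: at line 5 remove [ijfz] add [oqp] -> 15 lines: ektb yeltd myzuk wof qib oqp szayi lidkm bum kilng btzzg lorda kalah xohf ztnyj
Hunk 7: at line 6 remove [szayi,lidkm,bum] add [xqwdc] -> 13 lines: ektb yeltd myzuk wof qib oqp xqwdc kilng btzzg lorda kalah xohf ztnyj
Final line 7: xqwdc

Answer: xqwdc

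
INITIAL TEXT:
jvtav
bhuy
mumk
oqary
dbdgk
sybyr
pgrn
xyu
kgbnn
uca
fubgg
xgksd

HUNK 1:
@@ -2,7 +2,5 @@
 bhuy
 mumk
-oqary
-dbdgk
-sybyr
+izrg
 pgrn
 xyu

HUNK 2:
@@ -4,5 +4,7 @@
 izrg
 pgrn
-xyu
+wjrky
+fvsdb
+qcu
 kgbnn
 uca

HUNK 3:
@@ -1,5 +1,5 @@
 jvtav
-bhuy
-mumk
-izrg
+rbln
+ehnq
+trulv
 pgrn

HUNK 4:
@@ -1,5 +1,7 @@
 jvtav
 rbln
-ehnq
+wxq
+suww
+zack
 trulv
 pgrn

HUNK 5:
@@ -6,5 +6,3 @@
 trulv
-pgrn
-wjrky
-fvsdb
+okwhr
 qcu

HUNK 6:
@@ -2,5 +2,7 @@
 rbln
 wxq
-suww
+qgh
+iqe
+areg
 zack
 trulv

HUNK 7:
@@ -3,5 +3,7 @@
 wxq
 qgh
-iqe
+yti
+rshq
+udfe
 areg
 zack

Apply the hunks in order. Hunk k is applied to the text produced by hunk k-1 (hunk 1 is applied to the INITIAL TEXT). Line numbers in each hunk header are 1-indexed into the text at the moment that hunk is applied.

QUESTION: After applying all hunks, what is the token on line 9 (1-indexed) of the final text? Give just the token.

Hunk 1: at line 2 remove [oqary,dbdgk,sybyr] add [izrg] -> 10 lines: jvtav bhuy mumk izrg pgrn xyu kgbnn uca fubgg xgksd
Hunk 2: at line 4 remove [xyu] add [wjrky,fvsdb,qcu] -> 12 lines: jvtav bhuy mumk izrg pgrn wjrky fvsdb qcu kgbnn uca fubgg xgksd
Hunk 3: at line 1 remove [bhuy,mumk,izrg] add [rbln,ehnq,trulv] -> 12 lines: jvtav rbln ehnq trulv pgrn wjrky fvsdb qcu kgbnn uca fubgg xgksd
Hunk 4: at line 1 remove [ehnq] add [wxq,suww,zack] -> 14 lines: jvtav rbln wxq suww zack trulv pgrn wjrky fvsdb qcu kgbnn uca fubgg xgksd
Hunk 5: at line 6 remove [pgrn,wjrky,fvsdb] add [okwhr] -> 12 lines: jvtav rbln wxq suww zack trulv okwhr qcu kgbnn uca fubgg xgksd
Hunk 6: at line 2 remove [suww] add [qgh,iqe,areg] -> 14 lines: jvtav rbln wxq qgh iqe areg zack trulv okwhr qcu kgbnn uca fubgg xgksd
Hunk 7: at line 3 remove [iqe] add [yti,rshq,udfe] -> 16 lines: jvtav rbln wxq qgh yti rshq udfe areg zack trulv okwhr qcu kgbnn uca fubgg xgksd
Final line 9: zack

Answer: zack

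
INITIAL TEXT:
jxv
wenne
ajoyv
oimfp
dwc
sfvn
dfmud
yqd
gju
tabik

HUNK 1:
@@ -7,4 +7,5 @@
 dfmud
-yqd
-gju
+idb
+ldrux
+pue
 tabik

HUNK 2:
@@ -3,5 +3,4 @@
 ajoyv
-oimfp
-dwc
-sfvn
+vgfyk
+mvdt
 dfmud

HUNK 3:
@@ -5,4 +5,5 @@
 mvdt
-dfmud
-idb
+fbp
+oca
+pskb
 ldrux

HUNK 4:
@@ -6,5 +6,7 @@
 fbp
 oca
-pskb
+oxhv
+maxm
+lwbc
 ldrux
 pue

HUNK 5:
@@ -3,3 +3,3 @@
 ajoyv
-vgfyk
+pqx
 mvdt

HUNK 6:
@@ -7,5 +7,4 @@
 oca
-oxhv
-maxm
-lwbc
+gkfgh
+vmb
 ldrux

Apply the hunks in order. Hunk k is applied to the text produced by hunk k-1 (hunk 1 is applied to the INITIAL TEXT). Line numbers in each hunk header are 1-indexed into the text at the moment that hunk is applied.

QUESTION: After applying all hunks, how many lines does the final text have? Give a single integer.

Answer: 12

Derivation:
Hunk 1: at line 7 remove [yqd,gju] add [idb,ldrux,pue] -> 11 lines: jxv wenne ajoyv oimfp dwc sfvn dfmud idb ldrux pue tabik
Hunk 2: at line 3 remove [oimfp,dwc,sfvn] add [vgfyk,mvdt] -> 10 lines: jxv wenne ajoyv vgfyk mvdt dfmud idb ldrux pue tabik
Hunk 3: at line 5 remove [dfmud,idb] add [fbp,oca,pskb] -> 11 lines: jxv wenne ajoyv vgfyk mvdt fbp oca pskb ldrux pue tabik
Hunk 4: at line 6 remove [pskb] add [oxhv,maxm,lwbc] -> 13 lines: jxv wenne ajoyv vgfyk mvdt fbp oca oxhv maxm lwbc ldrux pue tabik
Hunk 5: at line 3 remove [vgfyk] add [pqx] -> 13 lines: jxv wenne ajoyv pqx mvdt fbp oca oxhv maxm lwbc ldrux pue tabik
Hunk 6: at line 7 remove [oxhv,maxm,lwbc] add [gkfgh,vmb] -> 12 lines: jxv wenne ajoyv pqx mvdt fbp oca gkfgh vmb ldrux pue tabik
Final line count: 12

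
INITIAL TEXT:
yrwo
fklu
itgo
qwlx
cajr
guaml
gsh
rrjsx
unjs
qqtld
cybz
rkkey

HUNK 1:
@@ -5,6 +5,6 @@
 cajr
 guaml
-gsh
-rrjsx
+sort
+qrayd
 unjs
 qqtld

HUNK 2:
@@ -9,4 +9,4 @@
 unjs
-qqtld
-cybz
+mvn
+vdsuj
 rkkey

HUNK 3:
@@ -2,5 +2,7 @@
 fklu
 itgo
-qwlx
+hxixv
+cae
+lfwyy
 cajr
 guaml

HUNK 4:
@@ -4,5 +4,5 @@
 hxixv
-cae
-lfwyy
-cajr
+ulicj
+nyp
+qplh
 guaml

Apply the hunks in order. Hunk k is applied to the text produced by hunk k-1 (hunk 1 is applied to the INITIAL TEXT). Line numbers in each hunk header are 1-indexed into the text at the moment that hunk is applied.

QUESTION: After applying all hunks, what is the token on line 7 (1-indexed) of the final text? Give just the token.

Hunk 1: at line 5 remove [gsh,rrjsx] add [sort,qrayd] -> 12 lines: yrwo fklu itgo qwlx cajr guaml sort qrayd unjs qqtld cybz rkkey
Hunk 2: at line 9 remove [qqtld,cybz] add [mvn,vdsuj] -> 12 lines: yrwo fklu itgo qwlx cajr guaml sort qrayd unjs mvn vdsuj rkkey
Hunk 3: at line 2 remove [qwlx] add [hxixv,cae,lfwyy] -> 14 lines: yrwo fklu itgo hxixv cae lfwyy cajr guaml sort qrayd unjs mvn vdsuj rkkey
Hunk 4: at line 4 remove [cae,lfwyy,cajr] add [ulicj,nyp,qplh] -> 14 lines: yrwo fklu itgo hxixv ulicj nyp qplh guaml sort qrayd unjs mvn vdsuj rkkey
Final line 7: qplh

Answer: qplh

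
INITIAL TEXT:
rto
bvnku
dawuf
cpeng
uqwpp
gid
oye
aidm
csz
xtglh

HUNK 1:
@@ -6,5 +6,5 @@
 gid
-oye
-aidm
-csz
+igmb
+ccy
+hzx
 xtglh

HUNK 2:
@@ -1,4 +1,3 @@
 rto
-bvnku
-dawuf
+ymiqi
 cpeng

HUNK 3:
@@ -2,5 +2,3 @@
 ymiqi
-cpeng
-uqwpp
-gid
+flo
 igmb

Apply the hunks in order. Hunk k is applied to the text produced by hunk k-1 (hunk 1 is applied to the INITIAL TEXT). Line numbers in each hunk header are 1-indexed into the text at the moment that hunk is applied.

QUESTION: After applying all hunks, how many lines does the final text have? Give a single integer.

Answer: 7

Derivation:
Hunk 1: at line 6 remove [oye,aidm,csz] add [igmb,ccy,hzx] -> 10 lines: rto bvnku dawuf cpeng uqwpp gid igmb ccy hzx xtglh
Hunk 2: at line 1 remove [bvnku,dawuf] add [ymiqi] -> 9 lines: rto ymiqi cpeng uqwpp gid igmb ccy hzx xtglh
Hunk 3: at line 2 remove [cpeng,uqwpp,gid] add [flo] -> 7 lines: rto ymiqi flo igmb ccy hzx xtglh
Final line count: 7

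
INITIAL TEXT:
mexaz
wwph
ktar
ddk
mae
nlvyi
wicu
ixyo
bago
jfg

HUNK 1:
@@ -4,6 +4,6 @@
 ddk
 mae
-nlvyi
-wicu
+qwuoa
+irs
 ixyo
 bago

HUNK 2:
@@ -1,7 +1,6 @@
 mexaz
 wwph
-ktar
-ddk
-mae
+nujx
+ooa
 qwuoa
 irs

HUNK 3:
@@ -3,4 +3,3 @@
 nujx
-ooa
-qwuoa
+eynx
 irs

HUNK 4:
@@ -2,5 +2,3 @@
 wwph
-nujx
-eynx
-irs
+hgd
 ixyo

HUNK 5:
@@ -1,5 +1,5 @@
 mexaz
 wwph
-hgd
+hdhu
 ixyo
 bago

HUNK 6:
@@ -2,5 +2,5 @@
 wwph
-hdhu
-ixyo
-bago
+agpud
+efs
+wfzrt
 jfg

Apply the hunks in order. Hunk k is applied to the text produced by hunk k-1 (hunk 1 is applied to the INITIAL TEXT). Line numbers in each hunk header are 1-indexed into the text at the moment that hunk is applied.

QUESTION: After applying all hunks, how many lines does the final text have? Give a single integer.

Answer: 6

Derivation:
Hunk 1: at line 4 remove [nlvyi,wicu] add [qwuoa,irs] -> 10 lines: mexaz wwph ktar ddk mae qwuoa irs ixyo bago jfg
Hunk 2: at line 1 remove [ktar,ddk,mae] add [nujx,ooa] -> 9 lines: mexaz wwph nujx ooa qwuoa irs ixyo bago jfg
Hunk 3: at line 3 remove [ooa,qwuoa] add [eynx] -> 8 lines: mexaz wwph nujx eynx irs ixyo bago jfg
Hunk 4: at line 2 remove [nujx,eynx,irs] add [hgd] -> 6 lines: mexaz wwph hgd ixyo bago jfg
Hunk 5: at line 1 remove [hgd] add [hdhu] -> 6 lines: mexaz wwph hdhu ixyo bago jfg
Hunk 6: at line 2 remove [hdhu,ixyo,bago] add [agpud,efs,wfzrt] -> 6 lines: mexaz wwph agpud efs wfzrt jfg
Final line count: 6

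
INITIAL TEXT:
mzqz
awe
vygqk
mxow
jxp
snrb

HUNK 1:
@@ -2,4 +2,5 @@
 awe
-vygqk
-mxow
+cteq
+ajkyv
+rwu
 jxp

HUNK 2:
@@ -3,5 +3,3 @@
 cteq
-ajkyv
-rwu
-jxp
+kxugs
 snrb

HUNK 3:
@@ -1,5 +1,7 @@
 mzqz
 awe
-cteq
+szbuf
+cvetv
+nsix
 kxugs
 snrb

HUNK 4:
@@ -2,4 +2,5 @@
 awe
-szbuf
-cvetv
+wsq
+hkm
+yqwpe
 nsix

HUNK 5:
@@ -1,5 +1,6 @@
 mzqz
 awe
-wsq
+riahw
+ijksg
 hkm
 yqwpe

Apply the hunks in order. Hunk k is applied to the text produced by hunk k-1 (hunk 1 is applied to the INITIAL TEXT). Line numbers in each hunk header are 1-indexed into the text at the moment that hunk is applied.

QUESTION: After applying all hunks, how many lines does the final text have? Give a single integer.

Answer: 9

Derivation:
Hunk 1: at line 2 remove [vygqk,mxow] add [cteq,ajkyv,rwu] -> 7 lines: mzqz awe cteq ajkyv rwu jxp snrb
Hunk 2: at line 3 remove [ajkyv,rwu,jxp] add [kxugs] -> 5 lines: mzqz awe cteq kxugs snrb
Hunk 3: at line 1 remove [cteq] add [szbuf,cvetv,nsix] -> 7 lines: mzqz awe szbuf cvetv nsix kxugs snrb
Hunk 4: at line 2 remove [szbuf,cvetv] add [wsq,hkm,yqwpe] -> 8 lines: mzqz awe wsq hkm yqwpe nsix kxugs snrb
Hunk 5: at line 1 remove [wsq] add [riahw,ijksg] -> 9 lines: mzqz awe riahw ijksg hkm yqwpe nsix kxugs snrb
Final line count: 9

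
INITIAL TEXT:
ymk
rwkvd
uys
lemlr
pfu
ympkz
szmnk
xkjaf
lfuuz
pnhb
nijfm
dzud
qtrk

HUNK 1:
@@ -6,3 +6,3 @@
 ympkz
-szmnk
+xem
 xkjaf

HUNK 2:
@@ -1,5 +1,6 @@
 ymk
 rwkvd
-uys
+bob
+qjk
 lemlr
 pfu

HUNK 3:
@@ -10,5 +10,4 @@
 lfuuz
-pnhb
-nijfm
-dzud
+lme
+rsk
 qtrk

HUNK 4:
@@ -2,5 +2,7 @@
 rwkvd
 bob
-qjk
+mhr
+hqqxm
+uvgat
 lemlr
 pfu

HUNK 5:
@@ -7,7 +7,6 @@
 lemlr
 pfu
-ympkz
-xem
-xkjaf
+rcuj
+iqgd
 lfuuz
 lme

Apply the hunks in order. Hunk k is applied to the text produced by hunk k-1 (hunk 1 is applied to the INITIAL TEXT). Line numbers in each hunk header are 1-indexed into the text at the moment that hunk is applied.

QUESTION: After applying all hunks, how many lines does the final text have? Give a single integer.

Hunk 1: at line 6 remove [szmnk] add [xem] -> 13 lines: ymk rwkvd uys lemlr pfu ympkz xem xkjaf lfuuz pnhb nijfm dzud qtrk
Hunk 2: at line 1 remove [uys] add [bob,qjk] -> 14 lines: ymk rwkvd bob qjk lemlr pfu ympkz xem xkjaf lfuuz pnhb nijfm dzud qtrk
Hunk 3: at line 10 remove [pnhb,nijfm,dzud] add [lme,rsk] -> 13 lines: ymk rwkvd bob qjk lemlr pfu ympkz xem xkjaf lfuuz lme rsk qtrk
Hunk 4: at line 2 remove [qjk] add [mhr,hqqxm,uvgat] -> 15 lines: ymk rwkvd bob mhr hqqxm uvgat lemlr pfu ympkz xem xkjaf lfuuz lme rsk qtrk
Hunk 5: at line 7 remove [ympkz,xem,xkjaf] add [rcuj,iqgd] -> 14 lines: ymk rwkvd bob mhr hqqxm uvgat lemlr pfu rcuj iqgd lfuuz lme rsk qtrk
Final line count: 14

Answer: 14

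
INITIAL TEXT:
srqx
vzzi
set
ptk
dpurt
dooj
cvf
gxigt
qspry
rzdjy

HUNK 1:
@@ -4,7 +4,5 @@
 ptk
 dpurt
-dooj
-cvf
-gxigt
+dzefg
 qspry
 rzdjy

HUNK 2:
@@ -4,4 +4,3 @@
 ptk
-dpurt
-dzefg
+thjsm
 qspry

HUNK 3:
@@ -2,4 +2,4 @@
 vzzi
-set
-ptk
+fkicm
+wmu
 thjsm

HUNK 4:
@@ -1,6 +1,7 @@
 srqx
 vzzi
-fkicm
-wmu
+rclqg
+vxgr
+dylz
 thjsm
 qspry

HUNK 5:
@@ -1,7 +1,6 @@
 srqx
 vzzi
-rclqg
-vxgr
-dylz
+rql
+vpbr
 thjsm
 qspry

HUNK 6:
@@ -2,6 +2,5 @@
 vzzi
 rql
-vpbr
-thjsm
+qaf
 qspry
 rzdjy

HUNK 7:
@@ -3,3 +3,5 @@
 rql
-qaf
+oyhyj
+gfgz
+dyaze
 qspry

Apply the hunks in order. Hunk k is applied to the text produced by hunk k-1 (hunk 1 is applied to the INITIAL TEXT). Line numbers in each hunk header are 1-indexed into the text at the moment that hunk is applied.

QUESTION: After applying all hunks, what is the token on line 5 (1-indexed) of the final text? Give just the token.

Answer: gfgz

Derivation:
Hunk 1: at line 4 remove [dooj,cvf,gxigt] add [dzefg] -> 8 lines: srqx vzzi set ptk dpurt dzefg qspry rzdjy
Hunk 2: at line 4 remove [dpurt,dzefg] add [thjsm] -> 7 lines: srqx vzzi set ptk thjsm qspry rzdjy
Hunk 3: at line 2 remove [set,ptk] add [fkicm,wmu] -> 7 lines: srqx vzzi fkicm wmu thjsm qspry rzdjy
Hunk 4: at line 1 remove [fkicm,wmu] add [rclqg,vxgr,dylz] -> 8 lines: srqx vzzi rclqg vxgr dylz thjsm qspry rzdjy
Hunk 5: at line 1 remove [rclqg,vxgr,dylz] add [rql,vpbr] -> 7 lines: srqx vzzi rql vpbr thjsm qspry rzdjy
Hunk 6: at line 2 remove [vpbr,thjsm] add [qaf] -> 6 lines: srqx vzzi rql qaf qspry rzdjy
Hunk 7: at line 3 remove [qaf] add [oyhyj,gfgz,dyaze] -> 8 lines: srqx vzzi rql oyhyj gfgz dyaze qspry rzdjy
Final line 5: gfgz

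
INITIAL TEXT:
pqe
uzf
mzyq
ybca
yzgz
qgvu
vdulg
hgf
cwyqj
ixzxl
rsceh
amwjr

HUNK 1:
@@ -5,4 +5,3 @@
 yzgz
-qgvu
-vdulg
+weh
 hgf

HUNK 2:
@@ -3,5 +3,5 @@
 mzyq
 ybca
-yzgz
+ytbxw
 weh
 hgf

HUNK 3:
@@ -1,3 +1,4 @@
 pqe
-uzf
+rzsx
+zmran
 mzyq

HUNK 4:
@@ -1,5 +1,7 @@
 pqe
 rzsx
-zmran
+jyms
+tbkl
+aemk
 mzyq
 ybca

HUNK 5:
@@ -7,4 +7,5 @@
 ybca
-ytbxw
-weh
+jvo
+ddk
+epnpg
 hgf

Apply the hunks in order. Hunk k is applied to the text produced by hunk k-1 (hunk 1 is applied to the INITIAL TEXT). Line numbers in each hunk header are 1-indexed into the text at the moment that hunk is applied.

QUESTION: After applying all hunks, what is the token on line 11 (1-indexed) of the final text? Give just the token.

Answer: hgf

Derivation:
Hunk 1: at line 5 remove [qgvu,vdulg] add [weh] -> 11 lines: pqe uzf mzyq ybca yzgz weh hgf cwyqj ixzxl rsceh amwjr
Hunk 2: at line 3 remove [yzgz] add [ytbxw] -> 11 lines: pqe uzf mzyq ybca ytbxw weh hgf cwyqj ixzxl rsceh amwjr
Hunk 3: at line 1 remove [uzf] add [rzsx,zmran] -> 12 lines: pqe rzsx zmran mzyq ybca ytbxw weh hgf cwyqj ixzxl rsceh amwjr
Hunk 4: at line 1 remove [zmran] add [jyms,tbkl,aemk] -> 14 lines: pqe rzsx jyms tbkl aemk mzyq ybca ytbxw weh hgf cwyqj ixzxl rsceh amwjr
Hunk 5: at line 7 remove [ytbxw,weh] add [jvo,ddk,epnpg] -> 15 lines: pqe rzsx jyms tbkl aemk mzyq ybca jvo ddk epnpg hgf cwyqj ixzxl rsceh amwjr
Final line 11: hgf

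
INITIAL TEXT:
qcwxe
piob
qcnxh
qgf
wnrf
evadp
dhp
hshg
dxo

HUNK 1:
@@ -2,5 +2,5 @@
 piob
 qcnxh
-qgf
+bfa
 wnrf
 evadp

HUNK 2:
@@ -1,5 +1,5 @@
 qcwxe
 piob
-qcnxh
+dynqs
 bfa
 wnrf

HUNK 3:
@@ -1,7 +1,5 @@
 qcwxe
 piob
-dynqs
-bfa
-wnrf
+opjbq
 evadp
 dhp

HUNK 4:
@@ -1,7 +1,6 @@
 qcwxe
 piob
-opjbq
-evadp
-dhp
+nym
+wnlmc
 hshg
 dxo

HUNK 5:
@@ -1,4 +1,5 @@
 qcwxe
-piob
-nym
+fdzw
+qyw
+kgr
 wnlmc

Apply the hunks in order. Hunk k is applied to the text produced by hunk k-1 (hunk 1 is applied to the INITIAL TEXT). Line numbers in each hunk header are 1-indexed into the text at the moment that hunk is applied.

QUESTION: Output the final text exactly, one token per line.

Hunk 1: at line 2 remove [qgf] add [bfa] -> 9 lines: qcwxe piob qcnxh bfa wnrf evadp dhp hshg dxo
Hunk 2: at line 1 remove [qcnxh] add [dynqs] -> 9 lines: qcwxe piob dynqs bfa wnrf evadp dhp hshg dxo
Hunk 3: at line 1 remove [dynqs,bfa,wnrf] add [opjbq] -> 7 lines: qcwxe piob opjbq evadp dhp hshg dxo
Hunk 4: at line 1 remove [opjbq,evadp,dhp] add [nym,wnlmc] -> 6 lines: qcwxe piob nym wnlmc hshg dxo
Hunk 5: at line 1 remove [piob,nym] add [fdzw,qyw,kgr] -> 7 lines: qcwxe fdzw qyw kgr wnlmc hshg dxo

Answer: qcwxe
fdzw
qyw
kgr
wnlmc
hshg
dxo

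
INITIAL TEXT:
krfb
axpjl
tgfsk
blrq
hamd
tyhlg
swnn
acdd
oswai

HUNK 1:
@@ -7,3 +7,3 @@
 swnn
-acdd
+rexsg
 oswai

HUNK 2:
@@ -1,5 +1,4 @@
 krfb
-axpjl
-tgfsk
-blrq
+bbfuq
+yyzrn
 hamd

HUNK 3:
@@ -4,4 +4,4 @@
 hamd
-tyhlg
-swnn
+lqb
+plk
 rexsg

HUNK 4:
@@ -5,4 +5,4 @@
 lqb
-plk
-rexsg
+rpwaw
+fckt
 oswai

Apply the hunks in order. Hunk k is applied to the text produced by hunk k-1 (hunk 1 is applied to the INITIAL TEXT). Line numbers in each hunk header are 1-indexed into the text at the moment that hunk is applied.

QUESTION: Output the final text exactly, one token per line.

Answer: krfb
bbfuq
yyzrn
hamd
lqb
rpwaw
fckt
oswai

Derivation:
Hunk 1: at line 7 remove [acdd] add [rexsg] -> 9 lines: krfb axpjl tgfsk blrq hamd tyhlg swnn rexsg oswai
Hunk 2: at line 1 remove [axpjl,tgfsk,blrq] add [bbfuq,yyzrn] -> 8 lines: krfb bbfuq yyzrn hamd tyhlg swnn rexsg oswai
Hunk 3: at line 4 remove [tyhlg,swnn] add [lqb,plk] -> 8 lines: krfb bbfuq yyzrn hamd lqb plk rexsg oswai
Hunk 4: at line 5 remove [plk,rexsg] add [rpwaw,fckt] -> 8 lines: krfb bbfuq yyzrn hamd lqb rpwaw fckt oswai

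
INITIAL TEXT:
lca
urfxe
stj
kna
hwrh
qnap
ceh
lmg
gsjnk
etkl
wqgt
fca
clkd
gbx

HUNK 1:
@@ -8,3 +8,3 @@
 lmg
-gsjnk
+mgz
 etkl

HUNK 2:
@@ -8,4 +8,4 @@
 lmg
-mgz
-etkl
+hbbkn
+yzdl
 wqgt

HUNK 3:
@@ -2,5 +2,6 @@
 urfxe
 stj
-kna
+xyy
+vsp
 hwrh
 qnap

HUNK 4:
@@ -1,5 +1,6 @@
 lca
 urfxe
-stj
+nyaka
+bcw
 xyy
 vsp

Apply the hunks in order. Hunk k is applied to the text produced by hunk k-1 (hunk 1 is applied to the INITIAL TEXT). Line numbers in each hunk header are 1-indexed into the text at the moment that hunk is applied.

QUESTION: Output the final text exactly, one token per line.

Hunk 1: at line 8 remove [gsjnk] add [mgz] -> 14 lines: lca urfxe stj kna hwrh qnap ceh lmg mgz etkl wqgt fca clkd gbx
Hunk 2: at line 8 remove [mgz,etkl] add [hbbkn,yzdl] -> 14 lines: lca urfxe stj kna hwrh qnap ceh lmg hbbkn yzdl wqgt fca clkd gbx
Hunk 3: at line 2 remove [kna] add [xyy,vsp] -> 15 lines: lca urfxe stj xyy vsp hwrh qnap ceh lmg hbbkn yzdl wqgt fca clkd gbx
Hunk 4: at line 1 remove [stj] add [nyaka,bcw] -> 16 lines: lca urfxe nyaka bcw xyy vsp hwrh qnap ceh lmg hbbkn yzdl wqgt fca clkd gbx

Answer: lca
urfxe
nyaka
bcw
xyy
vsp
hwrh
qnap
ceh
lmg
hbbkn
yzdl
wqgt
fca
clkd
gbx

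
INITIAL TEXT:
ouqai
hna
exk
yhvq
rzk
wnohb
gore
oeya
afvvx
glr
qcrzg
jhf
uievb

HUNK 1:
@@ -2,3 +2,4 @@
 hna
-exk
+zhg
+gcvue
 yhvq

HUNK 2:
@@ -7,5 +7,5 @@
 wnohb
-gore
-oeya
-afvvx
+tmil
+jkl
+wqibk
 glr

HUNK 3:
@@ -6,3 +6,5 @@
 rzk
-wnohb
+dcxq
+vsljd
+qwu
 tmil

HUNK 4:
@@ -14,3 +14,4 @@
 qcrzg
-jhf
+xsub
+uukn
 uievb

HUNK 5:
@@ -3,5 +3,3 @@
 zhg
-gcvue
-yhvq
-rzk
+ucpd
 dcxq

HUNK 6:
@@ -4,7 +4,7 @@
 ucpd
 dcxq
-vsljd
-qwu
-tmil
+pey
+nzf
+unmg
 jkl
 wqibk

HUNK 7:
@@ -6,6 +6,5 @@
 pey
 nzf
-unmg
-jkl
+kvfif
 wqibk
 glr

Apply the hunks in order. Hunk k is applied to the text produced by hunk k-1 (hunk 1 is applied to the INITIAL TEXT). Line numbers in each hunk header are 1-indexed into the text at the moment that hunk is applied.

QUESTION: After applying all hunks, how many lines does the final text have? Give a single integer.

Answer: 14

Derivation:
Hunk 1: at line 2 remove [exk] add [zhg,gcvue] -> 14 lines: ouqai hna zhg gcvue yhvq rzk wnohb gore oeya afvvx glr qcrzg jhf uievb
Hunk 2: at line 7 remove [gore,oeya,afvvx] add [tmil,jkl,wqibk] -> 14 lines: ouqai hna zhg gcvue yhvq rzk wnohb tmil jkl wqibk glr qcrzg jhf uievb
Hunk 3: at line 6 remove [wnohb] add [dcxq,vsljd,qwu] -> 16 lines: ouqai hna zhg gcvue yhvq rzk dcxq vsljd qwu tmil jkl wqibk glr qcrzg jhf uievb
Hunk 4: at line 14 remove [jhf] add [xsub,uukn] -> 17 lines: ouqai hna zhg gcvue yhvq rzk dcxq vsljd qwu tmil jkl wqibk glr qcrzg xsub uukn uievb
Hunk 5: at line 3 remove [gcvue,yhvq,rzk] add [ucpd] -> 15 lines: ouqai hna zhg ucpd dcxq vsljd qwu tmil jkl wqibk glr qcrzg xsub uukn uievb
Hunk 6: at line 4 remove [vsljd,qwu,tmil] add [pey,nzf,unmg] -> 15 lines: ouqai hna zhg ucpd dcxq pey nzf unmg jkl wqibk glr qcrzg xsub uukn uievb
Hunk 7: at line 6 remove [unmg,jkl] add [kvfif] -> 14 lines: ouqai hna zhg ucpd dcxq pey nzf kvfif wqibk glr qcrzg xsub uukn uievb
Final line count: 14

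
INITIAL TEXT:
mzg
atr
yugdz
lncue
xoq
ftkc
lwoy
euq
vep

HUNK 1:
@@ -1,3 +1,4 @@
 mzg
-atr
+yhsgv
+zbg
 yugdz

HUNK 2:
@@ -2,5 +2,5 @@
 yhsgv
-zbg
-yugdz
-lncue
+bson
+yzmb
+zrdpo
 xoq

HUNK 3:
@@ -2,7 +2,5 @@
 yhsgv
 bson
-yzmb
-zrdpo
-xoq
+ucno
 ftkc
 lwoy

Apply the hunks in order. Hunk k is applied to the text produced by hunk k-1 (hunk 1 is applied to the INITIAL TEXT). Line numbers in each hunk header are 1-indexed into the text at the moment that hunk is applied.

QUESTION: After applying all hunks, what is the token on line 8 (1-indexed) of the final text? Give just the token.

Hunk 1: at line 1 remove [atr] add [yhsgv,zbg] -> 10 lines: mzg yhsgv zbg yugdz lncue xoq ftkc lwoy euq vep
Hunk 2: at line 2 remove [zbg,yugdz,lncue] add [bson,yzmb,zrdpo] -> 10 lines: mzg yhsgv bson yzmb zrdpo xoq ftkc lwoy euq vep
Hunk 3: at line 2 remove [yzmb,zrdpo,xoq] add [ucno] -> 8 lines: mzg yhsgv bson ucno ftkc lwoy euq vep
Final line 8: vep

Answer: vep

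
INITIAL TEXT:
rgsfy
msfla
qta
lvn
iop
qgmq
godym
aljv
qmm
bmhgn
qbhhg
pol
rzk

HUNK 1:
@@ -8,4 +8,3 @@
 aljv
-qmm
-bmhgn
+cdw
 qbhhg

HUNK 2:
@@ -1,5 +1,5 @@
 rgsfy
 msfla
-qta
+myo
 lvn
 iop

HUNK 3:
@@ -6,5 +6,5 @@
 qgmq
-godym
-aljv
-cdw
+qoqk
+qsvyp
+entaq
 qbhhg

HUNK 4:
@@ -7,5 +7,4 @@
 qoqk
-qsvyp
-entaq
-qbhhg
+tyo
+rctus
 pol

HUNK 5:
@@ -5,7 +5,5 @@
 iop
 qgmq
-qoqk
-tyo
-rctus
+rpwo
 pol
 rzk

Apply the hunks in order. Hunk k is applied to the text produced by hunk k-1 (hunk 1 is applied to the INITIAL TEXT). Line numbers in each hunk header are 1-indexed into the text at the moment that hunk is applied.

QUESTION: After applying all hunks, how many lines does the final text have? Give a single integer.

Hunk 1: at line 8 remove [qmm,bmhgn] add [cdw] -> 12 lines: rgsfy msfla qta lvn iop qgmq godym aljv cdw qbhhg pol rzk
Hunk 2: at line 1 remove [qta] add [myo] -> 12 lines: rgsfy msfla myo lvn iop qgmq godym aljv cdw qbhhg pol rzk
Hunk 3: at line 6 remove [godym,aljv,cdw] add [qoqk,qsvyp,entaq] -> 12 lines: rgsfy msfla myo lvn iop qgmq qoqk qsvyp entaq qbhhg pol rzk
Hunk 4: at line 7 remove [qsvyp,entaq,qbhhg] add [tyo,rctus] -> 11 lines: rgsfy msfla myo lvn iop qgmq qoqk tyo rctus pol rzk
Hunk 5: at line 5 remove [qoqk,tyo,rctus] add [rpwo] -> 9 lines: rgsfy msfla myo lvn iop qgmq rpwo pol rzk
Final line count: 9

Answer: 9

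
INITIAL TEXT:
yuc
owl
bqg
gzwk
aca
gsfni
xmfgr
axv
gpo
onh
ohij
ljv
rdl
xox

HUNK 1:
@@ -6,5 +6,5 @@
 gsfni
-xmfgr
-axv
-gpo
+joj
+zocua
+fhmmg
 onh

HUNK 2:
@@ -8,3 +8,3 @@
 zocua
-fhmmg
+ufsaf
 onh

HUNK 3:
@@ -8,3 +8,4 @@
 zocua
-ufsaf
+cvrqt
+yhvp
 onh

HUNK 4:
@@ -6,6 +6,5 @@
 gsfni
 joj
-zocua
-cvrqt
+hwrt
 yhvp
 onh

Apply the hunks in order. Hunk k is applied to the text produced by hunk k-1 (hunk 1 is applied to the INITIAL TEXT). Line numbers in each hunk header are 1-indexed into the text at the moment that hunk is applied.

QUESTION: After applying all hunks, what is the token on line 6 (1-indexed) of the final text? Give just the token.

Hunk 1: at line 6 remove [xmfgr,axv,gpo] add [joj,zocua,fhmmg] -> 14 lines: yuc owl bqg gzwk aca gsfni joj zocua fhmmg onh ohij ljv rdl xox
Hunk 2: at line 8 remove [fhmmg] add [ufsaf] -> 14 lines: yuc owl bqg gzwk aca gsfni joj zocua ufsaf onh ohij ljv rdl xox
Hunk 3: at line 8 remove [ufsaf] add [cvrqt,yhvp] -> 15 lines: yuc owl bqg gzwk aca gsfni joj zocua cvrqt yhvp onh ohij ljv rdl xox
Hunk 4: at line 6 remove [zocua,cvrqt] add [hwrt] -> 14 lines: yuc owl bqg gzwk aca gsfni joj hwrt yhvp onh ohij ljv rdl xox
Final line 6: gsfni

Answer: gsfni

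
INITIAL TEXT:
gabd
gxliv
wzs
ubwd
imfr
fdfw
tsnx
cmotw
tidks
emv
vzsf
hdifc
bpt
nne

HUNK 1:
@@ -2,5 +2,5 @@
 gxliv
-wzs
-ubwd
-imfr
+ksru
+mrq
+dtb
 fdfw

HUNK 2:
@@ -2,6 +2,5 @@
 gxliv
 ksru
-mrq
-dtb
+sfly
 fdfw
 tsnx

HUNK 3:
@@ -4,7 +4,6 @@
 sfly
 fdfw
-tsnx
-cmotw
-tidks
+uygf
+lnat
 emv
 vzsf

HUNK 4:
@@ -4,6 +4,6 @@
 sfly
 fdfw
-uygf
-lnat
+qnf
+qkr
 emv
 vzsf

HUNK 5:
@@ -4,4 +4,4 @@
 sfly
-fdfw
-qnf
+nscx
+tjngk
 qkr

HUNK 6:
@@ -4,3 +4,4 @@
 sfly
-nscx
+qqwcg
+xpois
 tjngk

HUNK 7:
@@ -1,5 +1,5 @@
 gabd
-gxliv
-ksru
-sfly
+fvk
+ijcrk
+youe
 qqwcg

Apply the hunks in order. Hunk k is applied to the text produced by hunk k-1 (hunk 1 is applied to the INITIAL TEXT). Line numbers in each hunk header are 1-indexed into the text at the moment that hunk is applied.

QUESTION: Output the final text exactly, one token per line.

Answer: gabd
fvk
ijcrk
youe
qqwcg
xpois
tjngk
qkr
emv
vzsf
hdifc
bpt
nne

Derivation:
Hunk 1: at line 2 remove [wzs,ubwd,imfr] add [ksru,mrq,dtb] -> 14 lines: gabd gxliv ksru mrq dtb fdfw tsnx cmotw tidks emv vzsf hdifc bpt nne
Hunk 2: at line 2 remove [mrq,dtb] add [sfly] -> 13 lines: gabd gxliv ksru sfly fdfw tsnx cmotw tidks emv vzsf hdifc bpt nne
Hunk 3: at line 4 remove [tsnx,cmotw,tidks] add [uygf,lnat] -> 12 lines: gabd gxliv ksru sfly fdfw uygf lnat emv vzsf hdifc bpt nne
Hunk 4: at line 4 remove [uygf,lnat] add [qnf,qkr] -> 12 lines: gabd gxliv ksru sfly fdfw qnf qkr emv vzsf hdifc bpt nne
Hunk 5: at line 4 remove [fdfw,qnf] add [nscx,tjngk] -> 12 lines: gabd gxliv ksru sfly nscx tjngk qkr emv vzsf hdifc bpt nne
Hunk 6: at line 4 remove [nscx] add [qqwcg,xpois] -> 13 lines: gabd gxliv ksru sfly qqwcg xpois tjngk qkr emv vzsf hdifc bpt nne
Hunk 7: at line 1 remove [gxliv,ksru,sfly] add [fvk,ijcrk,youe] -> 13 lines: gabd fvk ijcrk youe qqwcg xpois tjngk qkr emv vzsf hdifc bpt nne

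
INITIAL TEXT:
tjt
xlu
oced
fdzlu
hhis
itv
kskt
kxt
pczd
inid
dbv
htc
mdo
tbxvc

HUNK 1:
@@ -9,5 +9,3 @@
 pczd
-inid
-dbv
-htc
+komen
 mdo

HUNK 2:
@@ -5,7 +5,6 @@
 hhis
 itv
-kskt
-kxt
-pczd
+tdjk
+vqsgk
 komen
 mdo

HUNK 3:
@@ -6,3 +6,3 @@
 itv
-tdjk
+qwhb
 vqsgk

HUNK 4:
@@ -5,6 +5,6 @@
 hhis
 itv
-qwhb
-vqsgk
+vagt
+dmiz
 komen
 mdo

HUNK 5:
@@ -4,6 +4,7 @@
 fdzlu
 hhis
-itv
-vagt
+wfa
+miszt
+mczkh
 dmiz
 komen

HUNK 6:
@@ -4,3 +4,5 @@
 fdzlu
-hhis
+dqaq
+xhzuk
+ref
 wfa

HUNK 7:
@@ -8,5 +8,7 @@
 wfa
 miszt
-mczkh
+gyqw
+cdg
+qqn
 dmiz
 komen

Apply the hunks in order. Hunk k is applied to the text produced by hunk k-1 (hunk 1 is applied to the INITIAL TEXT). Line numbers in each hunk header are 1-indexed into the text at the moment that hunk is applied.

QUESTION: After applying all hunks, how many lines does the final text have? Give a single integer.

Hunk 1: at line 9 remove [inid,dbv,htc] add [komen] -> 12 lines: tjt xlu oced fdzlu hhis itv kskt kxt pczd komen mdo tbxvc
Hunk 2: at line 5 remove [kskt,kxt,pczd] add [tdjk,vqsgk] -> 11 lines: tjt xlu oced fdzlu hhis itv tdjk vqsgk komen mdo tbxvc
Hunk 3: at line 6 remove [tdjk] add [qwhb] -> 11 lines: tjt xlu oced fdzlu hhis itv qwhb vqsgk komen mdo tbxvc
Hunk 4: at line 5 remove [qwhb,vqsgk] add [vagt,dmiz] -> 11 lines: tjt xlu oced fdzlu hhis itv vagt dmiz komen mdo tbxvc
Hunk 5: at line 4 remove [itv,vagt] add [wfa,miszt,mczkh] -> 12 lines: tjt xlu oced fdzlu hhis wfa miszt mczkh dmiz komen mdo tbxvc
Hunk 6: at line 4 remove [hhis] add [dqaq,xhzuk,ref] -> 14 lines: tjt xlu oced fdzlu dqaq xhzuk ref wfa miszt mczkh dmiz komen mdo tbxvc
Hunk 7: at line 8 remove [mczkh] add [gyqw,cdg,qqn] -> 16 lines: tjt xlu oced fdzlu dqaq xhzuk ref wfa miszt gyqw cdg qqn dmiz komen mdo tbxvc
Final line count: 16

Answer: 16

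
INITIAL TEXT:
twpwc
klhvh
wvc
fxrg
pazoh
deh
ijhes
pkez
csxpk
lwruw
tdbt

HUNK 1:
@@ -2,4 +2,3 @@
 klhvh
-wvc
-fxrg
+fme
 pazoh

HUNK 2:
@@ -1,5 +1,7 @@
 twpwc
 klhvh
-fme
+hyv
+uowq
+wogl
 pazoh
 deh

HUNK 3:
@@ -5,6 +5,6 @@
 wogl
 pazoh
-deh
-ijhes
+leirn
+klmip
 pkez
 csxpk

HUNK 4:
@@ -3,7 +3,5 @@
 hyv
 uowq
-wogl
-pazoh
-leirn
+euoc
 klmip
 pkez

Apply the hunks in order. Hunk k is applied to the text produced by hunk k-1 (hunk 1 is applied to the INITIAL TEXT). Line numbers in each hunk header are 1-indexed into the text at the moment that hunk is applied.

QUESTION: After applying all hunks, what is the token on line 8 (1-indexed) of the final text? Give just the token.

Hunk 1: at line 2 remove [wvc,fxrg] add [fme] -> 10 lines: twpwc klhvh fme pazoh deh ijhes pkez csxpk lwruw tdbt
Hunk 2: at line 1 remove [fme] add [hyv,uowq,wogl] -> 12 lines: twpwc klhvh hyv uowq wogl pazoh deh ijhes pkez csxpk lwruw tdbt
Hunk 3: at line 5 remove [deh,ijhes] add [leirn,klmip] -> 12 lines: twpwc klhvh hyv uowq wogl pazoh leirn klmip pkez csxpk lwruw tdbt
Hunk 4: at line 3 remove [wogl,pazoh,leirn] add [euoc] -> 10 lines: twpwc klhvh hyv uowq euoc klmip pkez csxpk lwruw tdbt
Final line 8: csxpk

Answer: csxpk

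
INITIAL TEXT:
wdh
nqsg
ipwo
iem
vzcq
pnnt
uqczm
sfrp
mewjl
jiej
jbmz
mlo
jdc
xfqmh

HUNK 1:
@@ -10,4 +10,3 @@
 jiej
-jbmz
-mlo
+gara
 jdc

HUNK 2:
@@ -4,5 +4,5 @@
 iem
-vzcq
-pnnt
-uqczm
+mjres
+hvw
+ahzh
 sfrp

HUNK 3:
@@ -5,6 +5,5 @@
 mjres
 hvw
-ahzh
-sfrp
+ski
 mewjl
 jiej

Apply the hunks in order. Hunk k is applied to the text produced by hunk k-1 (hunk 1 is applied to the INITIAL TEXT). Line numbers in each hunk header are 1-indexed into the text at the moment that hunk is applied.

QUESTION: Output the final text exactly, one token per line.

Hunk 1: at line 10 remove [jbmz,mlo] add [gara] -> 13 lines: wdh nqsg ipwo iem vzcq pnnt uqczm sfrp mewjl jiej gara jdc xfqmh
Hunk 2: at line 4 remove [vzcq,pnnt,uqczm] add [mjres,hvw,ahzh] -> 13 lines: wdh nqsg ipwo iem mjres hvw ahzh sfrp mewjl jiej gara jdc xfqmh
Hunk 3: at line 5 remove [ahzh,sfrp] add [ski] -> 12 lines: wdh nqsg ipwo iem mjres hvw ski mewjl jiej gara jdc xfqmh

Answer: wdh
nqsg
ipwo
iem
mjres
hvw
ski
mewjl
jiej
gara
jdc
xfqmh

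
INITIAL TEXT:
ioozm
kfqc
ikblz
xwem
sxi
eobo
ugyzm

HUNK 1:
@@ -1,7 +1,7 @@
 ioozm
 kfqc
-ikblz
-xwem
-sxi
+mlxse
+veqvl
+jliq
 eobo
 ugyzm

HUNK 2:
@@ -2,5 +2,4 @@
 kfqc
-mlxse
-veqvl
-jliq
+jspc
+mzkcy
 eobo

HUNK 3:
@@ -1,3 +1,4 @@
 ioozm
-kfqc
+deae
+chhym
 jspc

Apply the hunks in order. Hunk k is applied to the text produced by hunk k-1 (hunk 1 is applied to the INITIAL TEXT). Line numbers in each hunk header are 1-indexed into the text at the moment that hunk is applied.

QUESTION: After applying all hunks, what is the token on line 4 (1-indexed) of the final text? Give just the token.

Answer: jspc

Derivation:
Hunk 1: at line 1 remove [ikblz,xwem,sxi] add [mlxse,veqvl,jliq] -> 7 lines: ioozm kfqc mlxse veqvl jliq eobo ugyzm
Hunk 2: at line 2 remove [mlxse,veqvl,jliq] add [jspc,mzkcy] -> 6 lines: ioozm kfqc jspc mzkcy eobo ugyzm
Hunk 3: at line 1 remove [kfqc] add [deae,chhym] -> 7 lines: ioozm deae chhym jspc mzkcy eobo ugyzm
Final line 4: jspc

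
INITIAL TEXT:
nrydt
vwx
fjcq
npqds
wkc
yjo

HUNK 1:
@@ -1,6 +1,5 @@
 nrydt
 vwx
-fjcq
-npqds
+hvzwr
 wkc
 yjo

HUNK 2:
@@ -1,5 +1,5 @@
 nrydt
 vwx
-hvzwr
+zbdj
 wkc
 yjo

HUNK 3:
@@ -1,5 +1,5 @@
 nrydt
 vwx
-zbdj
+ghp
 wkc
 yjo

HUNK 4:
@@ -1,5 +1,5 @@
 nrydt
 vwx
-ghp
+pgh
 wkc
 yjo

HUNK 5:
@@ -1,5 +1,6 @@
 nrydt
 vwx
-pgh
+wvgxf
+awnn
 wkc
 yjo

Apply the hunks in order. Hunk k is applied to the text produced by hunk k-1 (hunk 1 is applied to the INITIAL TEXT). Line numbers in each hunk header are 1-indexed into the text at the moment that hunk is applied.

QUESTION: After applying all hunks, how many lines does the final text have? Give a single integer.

Hunk 1: at line 1 remove [fjcq,npqds] add [hvzwr] -> 5 lines: nrydt vwx hvzwr wkc yjo
Hunk 2: at line 1 remove [hvzwr] add [zbdj] -> 5 lines: nrydt vwx zbdj wkc yjo
Hunk 3: at line 1 remove [zbdj] add [ghp] -> 5 lines: nrydt vwx ghp wkc yjo
Hunk 4: at line 1 remove [ghp] add [pgh] -> 5 lines: nrydt vwx pgh wkc yjo
Hunk 5: at line 1 remove [pgh] add [wvgxf,awnn] -> 6 lines: nrydt vwx wvgxf awnn wkc yjo
Final line count: 6

Answer: 6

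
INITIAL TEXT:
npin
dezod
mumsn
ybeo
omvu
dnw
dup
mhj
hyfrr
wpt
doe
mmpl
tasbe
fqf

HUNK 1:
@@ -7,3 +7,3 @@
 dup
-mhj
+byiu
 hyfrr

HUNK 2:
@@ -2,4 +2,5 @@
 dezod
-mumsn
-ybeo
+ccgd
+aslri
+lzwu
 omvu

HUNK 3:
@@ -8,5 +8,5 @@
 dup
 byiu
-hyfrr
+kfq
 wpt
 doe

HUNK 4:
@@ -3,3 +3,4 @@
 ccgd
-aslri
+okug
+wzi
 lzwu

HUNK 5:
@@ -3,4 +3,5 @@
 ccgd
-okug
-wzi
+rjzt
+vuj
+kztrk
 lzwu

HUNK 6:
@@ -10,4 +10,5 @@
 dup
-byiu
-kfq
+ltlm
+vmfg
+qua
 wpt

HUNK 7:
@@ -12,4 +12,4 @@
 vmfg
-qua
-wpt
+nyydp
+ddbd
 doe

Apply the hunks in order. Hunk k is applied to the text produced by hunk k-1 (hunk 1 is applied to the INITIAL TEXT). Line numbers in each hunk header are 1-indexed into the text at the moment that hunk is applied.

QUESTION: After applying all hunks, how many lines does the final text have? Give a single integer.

Hunk 1: at line 7 remove [mhj] add [byiu] -> 14 lines: npin dezod mumsn ybeo omvu dnw dup byiu hyfrr wpt doe mmpl tasbe fqf
Hunk 2: at line 2 remove [mumsn,ybeo] add [ccgd,aslri,lzwu] -> 15 lines: npin dezod ccgd aslri lzwu omvu dnw dup byiu hyfrr wpt doe mmpl tasbe fqf
Hunk 3: at line 8 remove [hyfrr] add [kfq] -> 15 lines: npin dezod ccgd aslri lzwu omvu dnw dup byiu kfq wpt doe mmpl tasbe fqf
Hunk 4: at line 3 remove [aslri] add [okug,wzi] -> 16 lines: npin dezod ccgd okug wzi lzwu omvu dnw dup byiu kfq wpt doe mmpl tasbe fqf
Hunk 5: at line 3 remove [okug,wzi] add [rjzt,vuj,kztrk] -> 17 lines: npin dezod ccgd rjzt vuj kztrk lzwu omvu dnw dup byiu kfq wpt doe mmpl tasbe fqf
Hunk 6: at line 10 remove [byiu,kfq] add [ltlm,vmfg,qua] -> 18 lines: npin dezod ccgd rjzt vuj kztrk lzwu omvu dnw dup ltlm vmfg qua wpt doe mmpl tasbe fqf
Hunk 7: at line 12 remove [qua,wpt] add [nyydp,ddbd] -> 18 lines: npin dezod ccgd rjzt vuj kztrk lzwu omvu dnw dup ltlm vmfg nyydp ddbd doe mmpl tasbe fqf
Final line count: 18

Answer: 18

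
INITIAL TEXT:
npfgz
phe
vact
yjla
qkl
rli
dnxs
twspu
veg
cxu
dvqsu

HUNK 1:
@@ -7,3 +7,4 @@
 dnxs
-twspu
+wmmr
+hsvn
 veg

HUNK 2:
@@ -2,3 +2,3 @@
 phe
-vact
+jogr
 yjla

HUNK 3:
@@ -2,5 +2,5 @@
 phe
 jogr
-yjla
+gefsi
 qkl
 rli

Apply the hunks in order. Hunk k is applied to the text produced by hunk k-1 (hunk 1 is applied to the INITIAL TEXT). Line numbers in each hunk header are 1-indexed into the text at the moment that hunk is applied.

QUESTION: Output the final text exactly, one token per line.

Hunk 1: at line 7 remove [twspu] add [wmmr,hsvn] -> 12 lines: npfgz phe vact yjla qkl rli dnxs wmmr hsvn veg cxu dvqsu
Hunk 2: at line 2 remove [vact] add [jogr] -> 12 lines: npfgz phe jogr yjla qkl rli dnxs wmmr hsvn veg cxu dvqsu
Hunk 3: at line 2 remove [yjla] add [gefsi] -> 12 lines: npfgz phe jogr gefsi qkl rli dnxs wmmr hsvn veg cxu dvqsu

Answer: npfgz
phe
jogr
gefsi
qkl
rli
dnxs
wmmr
hsvn
veg
cxu
dvqsu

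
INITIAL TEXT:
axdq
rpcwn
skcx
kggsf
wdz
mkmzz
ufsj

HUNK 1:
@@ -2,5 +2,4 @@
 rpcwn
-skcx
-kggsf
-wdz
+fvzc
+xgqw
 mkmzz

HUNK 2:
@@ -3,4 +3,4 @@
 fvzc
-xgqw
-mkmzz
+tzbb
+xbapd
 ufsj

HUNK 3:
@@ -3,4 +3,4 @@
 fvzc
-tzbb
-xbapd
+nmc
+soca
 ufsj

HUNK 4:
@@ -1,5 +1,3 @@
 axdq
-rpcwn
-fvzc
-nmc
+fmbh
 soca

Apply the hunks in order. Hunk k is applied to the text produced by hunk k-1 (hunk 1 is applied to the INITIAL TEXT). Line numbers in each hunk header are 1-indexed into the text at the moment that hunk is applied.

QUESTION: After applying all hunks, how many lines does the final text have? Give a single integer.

Answer: 4

Derivation:
Hunk 1: at line 2 remove [skcx,kggsf,wdz] add [fvzc,xgqw] -> 6 lines: axdq rpcwn fvzc xgqw mkmzz ufsj
Hunk 2: at line 3 remove [xgqw,mkmzz] add [tzbb,xbapd] -> 6 lines: axdq rpcwn fvzc tzbb xbapd ufsj
Hunk 3: at line 3 remove [tzbb,xbapd] add [nmc,soca] -> 6 lines: axdq rpcwn fvzc nmc soca ufsj
Hunk 4: at line 1 remove [rpcwn,fvzc,nmc] add [fmbh] -> 4 lines: axdq fmbh soca ufsj
Final line count: 4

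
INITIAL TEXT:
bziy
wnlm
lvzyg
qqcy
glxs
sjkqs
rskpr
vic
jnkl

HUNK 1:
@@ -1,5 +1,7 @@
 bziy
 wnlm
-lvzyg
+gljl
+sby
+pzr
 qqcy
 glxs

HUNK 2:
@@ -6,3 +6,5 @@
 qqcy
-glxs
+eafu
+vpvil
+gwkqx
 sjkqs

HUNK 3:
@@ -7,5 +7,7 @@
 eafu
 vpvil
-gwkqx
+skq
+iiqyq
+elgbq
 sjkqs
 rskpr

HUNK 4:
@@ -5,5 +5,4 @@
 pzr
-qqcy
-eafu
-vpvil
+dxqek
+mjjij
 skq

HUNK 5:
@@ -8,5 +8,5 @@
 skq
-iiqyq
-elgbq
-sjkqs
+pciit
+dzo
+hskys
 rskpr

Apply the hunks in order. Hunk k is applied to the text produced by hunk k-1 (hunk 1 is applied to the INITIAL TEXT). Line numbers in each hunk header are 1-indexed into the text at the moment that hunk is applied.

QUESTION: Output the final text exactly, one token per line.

Hunk 1: at line 1 remove [lvzyg] add [gljl,sby,pzr] -> 11 lines: bziy wnlm gljl sby pzr qqcy glxs sjkqs rskpr vic jnkl
Hunk 2: at line 6 remove [glxs] add [eafu,vpvil,gwkqx] -> 13 lines: bziy wnlm gljl sby pzr qqcy eafu vpvil gwkqx sjkqs rskpr vic jnkl
Hunk 3: at line 7 remove [gwkqx] add [skq,iiqyq,elgbq] -> 15 lines: bziy wnlm gljl sby pzr qqcy eafu vpvil skq iiqyq elgbq sjkqs rskpr vic jnkl
Hunk 4: at line 5 remove [qqcy,eafu,vpvil] add [dxqek,mjjij] -> 14 lines: bziy wnlm gljl sby pzr dxqek mjjij skq iiqyq elgbq sjkqs rskpr vic jnkl
Hunk 5: at line 8 remove [iiqyq,elgbq,sjkqs] add [pciit,dzo,hskys] -> 14 lines: bziy wnlm gljl sby pzr dxqek mjjij skq pciit dzo hskys rskpr vic jnkl

Answer: bziy
wnlm
gljl
sby
pzr
dxqek
mjjij
skq
pciit
dzo
hskys
rskpr
vic
jnkl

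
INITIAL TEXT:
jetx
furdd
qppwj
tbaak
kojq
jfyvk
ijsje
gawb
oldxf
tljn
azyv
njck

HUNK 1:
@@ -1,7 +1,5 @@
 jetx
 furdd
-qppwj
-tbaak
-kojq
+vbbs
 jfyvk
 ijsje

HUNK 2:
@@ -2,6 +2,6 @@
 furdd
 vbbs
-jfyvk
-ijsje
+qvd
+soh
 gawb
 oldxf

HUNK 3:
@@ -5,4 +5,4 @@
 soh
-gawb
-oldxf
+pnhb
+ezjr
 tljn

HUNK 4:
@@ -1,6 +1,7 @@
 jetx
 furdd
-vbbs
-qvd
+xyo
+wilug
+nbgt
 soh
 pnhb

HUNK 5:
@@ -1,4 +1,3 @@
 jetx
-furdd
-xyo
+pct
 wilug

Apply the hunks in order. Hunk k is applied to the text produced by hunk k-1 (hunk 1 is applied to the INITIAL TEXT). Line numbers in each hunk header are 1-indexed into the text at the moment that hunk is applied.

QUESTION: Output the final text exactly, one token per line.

Hunk 1: at line 1 remove [qppwj,tbaak,kojq] add [vbbs] -> 10 lines: jetx furdd vbbs jfyvk ijsje gawb oldxf tljn azyv njck
Hunk 2: at line 2 remove [jfyvk,ijsje] add [qvd,soh] -> 10 lines: jetx furdd vbbs qvd soh gawb oldxf tljn azyv njck
Hunk 3: at line 5 remove [gawb,oldxf] add [pnhb,ezjr] -> 10 lines: jetx furdd vbbs qvd soh pnhb ezjr tljn azyv njck
Hunk 4: at line 1 remove [vbbs,qvd] add [xyo,wilug,nbgt] -> 11 lines: jetx furdd xyo wilug nbgt soh pnhb ezjr tljn azyv njck
Hunk 5: at line 1 remove [furdd,xyo] add [pct] -> 10 lines: jetx pct wilug nbgt soh pnhb ezjr tljn azyv njck

Answer: jetx
pct
wilug
nbgt
soh
pnhb
ezjr
tljn
azyv
njck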